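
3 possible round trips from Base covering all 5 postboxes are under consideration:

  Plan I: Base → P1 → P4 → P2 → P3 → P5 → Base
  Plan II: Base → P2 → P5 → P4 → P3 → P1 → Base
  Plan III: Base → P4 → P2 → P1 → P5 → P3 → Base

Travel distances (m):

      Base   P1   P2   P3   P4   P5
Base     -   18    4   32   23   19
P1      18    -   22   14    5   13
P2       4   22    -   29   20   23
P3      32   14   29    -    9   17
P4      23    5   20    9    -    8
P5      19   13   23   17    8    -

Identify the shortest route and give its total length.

76 m — Plan II is the shortest.

Plan I: 18 + 5 + 20 + 29 + 17 + 19 = 108
Plan II: 4 + 23 + 8 + 9 + 14 + 18 = 76
Plan III: 23 + 20 + 22 + 13 + 17 + 32 = 127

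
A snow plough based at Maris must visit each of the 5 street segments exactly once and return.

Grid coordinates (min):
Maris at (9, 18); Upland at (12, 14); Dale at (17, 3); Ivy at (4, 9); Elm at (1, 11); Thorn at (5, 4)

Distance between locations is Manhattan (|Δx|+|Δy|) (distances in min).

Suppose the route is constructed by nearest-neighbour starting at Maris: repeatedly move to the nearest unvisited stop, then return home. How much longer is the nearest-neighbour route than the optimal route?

The nearest-neighbour route is 10 min longer than optimal.

Maris: Upland=7, Ivy=14, Elm=15, Thorn=18, Dale=23 ⇒ Upland
Upland: Ivy=13, Elm=14, Dale=16, Thorn=17 ⇒ Ivy
Ivy: Elm=5, Thorn=6, Dale=19 ⇒ Elm
Elm: Thorn=11, Dale=24 ⇒ Thorn
Thorn: Dale=13 ⇒ Dale
NN route Maris → Upland → Ivy → Elm → Thorn → Dale → Maris costs 72.
Optimal: Maris → Upland → Dale → Thorn → Ivy → Elm → Maris costs 62 (by enumerating all 60 distinct tours).
Excess = 72 − 62 = 10.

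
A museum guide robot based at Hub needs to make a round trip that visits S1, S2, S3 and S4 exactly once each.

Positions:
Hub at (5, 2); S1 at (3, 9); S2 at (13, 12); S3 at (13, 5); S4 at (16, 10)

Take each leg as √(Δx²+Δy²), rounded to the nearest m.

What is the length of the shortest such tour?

36 m — the shortest possible round trip.

Hub → S1 → S2 → S3 → S4 → Hub: 7+10+7+6+14 = 44
Hub → S1 → S2 → S4 → S3 → Hub: 7+10+4+6+9 = 36
Hub → S1 → S3 → S2 → S4 → Hub: 7+11+7+4+14 = 43
Hub → S1 → S3 → S4 → S2 → Hub: 7+11+6+4+13 = 41
Hub → S1 → S4 → S2 → S3 → Hub: 7+13+4+7+9 = 40
Hub → S1 → S4 → S3 → S2 → Hub: 7+13+6+7+13 = 46
Hub → S2 → S1 → S3 → S4 → Hub: 13+10+11+6+14 = 54
Hub → S2 → S1 → S4 → S3 → Hub: 13+10+13+6+9 = 51
Hub → S2 → S3 → S1 → S4 → Hub: 13+7+11+13+14 = 58
Hub → S2 → S4 → S1 → S3 → Hub: 13+4+13+11+9 = 50
Hub → S3 → S1 → S2 → S4 → Hub: 9+11+10+4+14 = 48
Hub → S3 → S2 → S1 → S4 → Hub: 9+7+10+13+14 = 53
The minimum is 36.
One optimal route: Hub → S1 → S2 → S4 → S3 → Hub (or its reverse).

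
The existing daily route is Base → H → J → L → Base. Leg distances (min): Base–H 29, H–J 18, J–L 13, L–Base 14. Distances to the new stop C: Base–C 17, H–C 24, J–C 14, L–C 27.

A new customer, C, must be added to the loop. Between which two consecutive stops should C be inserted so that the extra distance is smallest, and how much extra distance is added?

+12 min — insert C between Base and H.

Insertion cost between consecutive stops i–j is d(i,C) + d(C,j) − d(i,j):
  between Base and H: 17 + 24 − 29 = 12
  between H and J: 24 + 14 − 18 = 20
  between J and L: 14 + 27 − 13 = 28
  between L and Base: 27 + 17 − 14 = 30
Cheapest insertion is between Base and H, adding 12.
New total = 74 + 12 = 86.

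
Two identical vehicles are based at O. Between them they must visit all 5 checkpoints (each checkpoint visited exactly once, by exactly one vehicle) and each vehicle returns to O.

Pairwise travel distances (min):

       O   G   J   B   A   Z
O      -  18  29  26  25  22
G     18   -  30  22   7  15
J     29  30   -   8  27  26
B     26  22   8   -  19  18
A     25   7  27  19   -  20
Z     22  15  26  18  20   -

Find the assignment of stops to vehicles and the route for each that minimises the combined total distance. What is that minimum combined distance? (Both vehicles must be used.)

Check every non-empty split of the stops between the two vehicles; for each half take its own optimal tour:
  {G} + {J, B, A, Z}: 36 + 98 = 134
  {J} + {G, B, A, Z}: 58 + 84 = 142
  {G, J} + {B, A, Z}: 77 + 84 = 161
  {B} + {G, J, A, Z}: 52 + 100 = 152
  {G, B} + {J, A, Z}: 66 + 98 = 164
  {J, B} + {G, A, Z}: 63 + 67 = 130
  … (15 splits in total)
  {G, J, B, A} + {Z}: 81 + 44 = 125  ← best
Best: vehicle 1 O → G → A → B → J → O = 81; vehicle 2 O → Z → O = 44; combined 125.

Minimum combined distance: 125 min.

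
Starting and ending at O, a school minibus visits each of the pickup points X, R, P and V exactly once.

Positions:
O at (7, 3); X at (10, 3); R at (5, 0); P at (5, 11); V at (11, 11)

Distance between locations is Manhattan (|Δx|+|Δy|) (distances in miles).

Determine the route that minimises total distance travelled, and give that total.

Shortest round trip = 34 miles.

O → X → R → P → V → O: 3+8+11+6+12 = 40
O → X → R → V → P → O: 3+8+17+6+10 = 44
O → X → P → R → V → O: 3+13+11+17+12 = 56
O → X → P → V → R → O: 3+13+6+17+5 = 44
O → X → V → R → P → O: 3+9+17+11+10 = 50
O → X → V → P → R → O: 3+9+6+11+5 = 34
O → R → X → P → V → O: 5+8+13+6+12 = 44
O → R → X → V → P → O: 5+8+9+6+10 = 38
O → R → P → X → V → O: 5+11+13+9+12 = 50
O → R → V → X → P → O: 5+17+9+13+10 = 54
O → P → X → R → V → O: 10+13+8+17+12 = 60
O → P → R → X → V → O: 10+11+8+9+12 = 50
The minimum is 34.
One optimal route: O → X → V → P → R → O (or its reverse).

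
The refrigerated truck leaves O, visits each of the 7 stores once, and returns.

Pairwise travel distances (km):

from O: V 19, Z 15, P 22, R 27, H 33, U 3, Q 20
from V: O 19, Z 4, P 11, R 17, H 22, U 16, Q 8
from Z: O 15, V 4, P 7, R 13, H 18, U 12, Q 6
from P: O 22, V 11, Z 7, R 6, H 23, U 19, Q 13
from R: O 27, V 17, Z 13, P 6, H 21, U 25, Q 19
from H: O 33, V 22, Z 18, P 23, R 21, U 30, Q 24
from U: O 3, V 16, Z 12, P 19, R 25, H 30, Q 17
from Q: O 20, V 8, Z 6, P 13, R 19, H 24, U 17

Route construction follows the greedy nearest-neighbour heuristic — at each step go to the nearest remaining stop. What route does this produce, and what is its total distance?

At O the remaining stops are U 3, Z 15, V 19, Q 20, P 22, R 27, H 33; go to U.
At U the remaining stops are Z 12, V 16, Q 17, P 19, R 25, H 30; go to Z.
At Z the remaining stops are V 4, Q 6, P 7, R 13, H 18; go to V.
At V the remaining stops are Q 8, P 11, R 17, H 22; go to Q.
At Q the remaining stops are P 13, R 19, H 24; go to P.
At P the remaining stops are R 6, H 23; go to R.
At R the remaining stops are H 21; go to H.
Return H→O: 33.
Total = 3 + 12 + 4 + 8 + 13 + 6 + 21 + 33 = 100.

Nearest-neighbour total = 100 km; route O → U → Z → V → Q → P → R → H → O.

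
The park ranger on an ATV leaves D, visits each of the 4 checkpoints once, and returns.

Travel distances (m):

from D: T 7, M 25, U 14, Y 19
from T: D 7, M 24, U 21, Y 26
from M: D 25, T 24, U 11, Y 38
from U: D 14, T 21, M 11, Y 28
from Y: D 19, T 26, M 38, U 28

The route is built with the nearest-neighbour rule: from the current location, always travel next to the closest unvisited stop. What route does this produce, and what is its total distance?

Nearest-neighbour total = 96 m; route D → T → U → M → Y → D.

At D the remaining stops are T 7, U 14, Y 19, M 25; go to T.
At T the remaining stops are U 21, M 24, Y 26; go to U.
At U the remaining stops are M 11, Y 28; go to M.
At M the remaining stops are Y 38; go to Y.
Return Y→D: 19.
Total = 7 + 21 + 11 + 38 + 19 = 96.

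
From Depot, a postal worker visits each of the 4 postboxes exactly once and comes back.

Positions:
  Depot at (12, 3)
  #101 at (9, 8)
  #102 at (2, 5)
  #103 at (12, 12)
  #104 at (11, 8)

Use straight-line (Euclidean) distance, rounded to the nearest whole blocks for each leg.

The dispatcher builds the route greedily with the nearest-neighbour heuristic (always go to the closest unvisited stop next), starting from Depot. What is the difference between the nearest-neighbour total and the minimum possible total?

Depot: #104=5, #101=6, #103=9, #102=10 ⇒ #104
#104: #101=2, #103=4, #102=9 ⇒ #101
#101: #103=5, #102=8 ⇒ #103
#103: #102=12 ⇒ #102
NN route Depot → #104 → #101 → #103 → #102 → Depot costs 34.
Optimal: Depot → #102 → #101 → #103 → #104 → Depot costs 32 (by enumerating all 12 distinct tours).
Excess = 34 − 32 = 2.

Excess over optimum: 2 blocks.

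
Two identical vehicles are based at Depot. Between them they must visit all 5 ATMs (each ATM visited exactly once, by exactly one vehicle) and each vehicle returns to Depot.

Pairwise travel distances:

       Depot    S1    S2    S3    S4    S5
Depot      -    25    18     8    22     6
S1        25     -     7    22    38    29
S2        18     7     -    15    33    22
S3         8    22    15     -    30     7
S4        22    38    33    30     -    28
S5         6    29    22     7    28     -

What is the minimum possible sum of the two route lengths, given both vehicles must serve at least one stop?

There are 2^4 − 1 = 15 ways to divide the 5 stops into two non-empty groups. For each, the best each vehicle can do is its own shortest tour through its group:
  {S1} + {S2, S3, S4, S5}: 50 + 83 = 133
  {S2} + {S1, S3, S4, S5}: 36 + 95 = 131
  {S1, S2} + {S3, S4, S5}: 50 + 65 = 115
  {S3} + {S1, S2, S4, S5}: 16 + 95 = 111
  {S1, S3} + {S2, S4, S5}: 55 + 83 = 138
  {S2, S3} + {S1, S4, S5}: 41 + 95 = 136
  … (15 splits in total)
  {S1, S2, S3, S4} + {S5}: 90 + 12 = 102  ← best
Best: vehicle 1 Depot → S3 → S2 → S1 → S4 → Depot = 90; vehicle 2 Depot → S5 → Depot = 12; combined 102.

Minimum combined distance: 102.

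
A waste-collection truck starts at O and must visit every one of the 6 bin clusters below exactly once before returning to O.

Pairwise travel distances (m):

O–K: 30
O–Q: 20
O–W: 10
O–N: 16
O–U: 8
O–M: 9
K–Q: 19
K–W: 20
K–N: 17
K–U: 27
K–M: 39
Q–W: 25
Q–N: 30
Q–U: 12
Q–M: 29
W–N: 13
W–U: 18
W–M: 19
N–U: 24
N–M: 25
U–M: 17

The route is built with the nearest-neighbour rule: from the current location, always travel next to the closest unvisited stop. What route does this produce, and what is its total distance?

Nearest-neighbour total = 97 m; route O → U → Q → K → N → W → M → O.

At O the remaining stops are U 8, M 9, W 10, N 16, Q 20, K 30; go to U.
At U the remaining stops are Q 12, M 17, W 18, N 24, K 27; go to Q.
At Q the remaining stops are K 19, W 25, M 29, N 30; go to K.
At K the remaining stops are N 17, W 20, M 39; go to N.
At N the remaining stops are W 13, M 25; go to W.
At W the remaining stops are M 19; go to M.
Return M→O: 9.
Total = 8 + 12 + 19 + 17 + 13 + 19 + 9 = 97.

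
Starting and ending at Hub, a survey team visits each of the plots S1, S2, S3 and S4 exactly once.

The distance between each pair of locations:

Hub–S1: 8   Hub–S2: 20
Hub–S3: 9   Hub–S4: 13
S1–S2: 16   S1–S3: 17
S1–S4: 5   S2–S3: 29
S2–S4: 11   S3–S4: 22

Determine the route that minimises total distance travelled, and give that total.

Shortest round trip = 62.

With 4 stops there are 4!/2 = 12 distinct round trips (a route and its reverse cost the same).
Hub - S1 - S2 - S3 - S4 - Hub: 8+16+29+22+13 = 88
Hub - S1 - S2 - S4 - S3 - Hub: 8+16+11+22+9 = 66
Hub - S1 - S3 - S2 - S4 - Hub: 8+17+29+11+13 = 78
Hub - S1 - S3 - S4 - S2 - Hub: 8+17+22+11+20 = 78
Hub - S1 - S4 - S2 - S3 - Hub: 8+5+11+29+9 = 62
Hub - S1 - S4 - S3 - S2 - Hub: 8+5+22+29+20 = 84
Hub - S2 - S1 - S3 - S4 - Hub: 20+16+17+22+13 = 88
Hub - S2 - S1 - S4 - S3 - Hub: 20+16+5+22+9 = 72
Hub - S2 - S3 - S1 - S4 - Hub: 20+29+17+5+13 = 84
Hub - S2 - S4 - S1 - S3 - Hub: 20+11+5+17+9 = 62
Hub - S3 - S1 - S2 - S4 - Hub: 9+17+16+11+13 = 66
Hub - S3 - S2 - S1 - S4 - Hub: 9+29+16+5+13 = 72
The minimum is 62.
One optimal route: Hub → S1 → S4 → S2 → S3 → Hub (or its reverse).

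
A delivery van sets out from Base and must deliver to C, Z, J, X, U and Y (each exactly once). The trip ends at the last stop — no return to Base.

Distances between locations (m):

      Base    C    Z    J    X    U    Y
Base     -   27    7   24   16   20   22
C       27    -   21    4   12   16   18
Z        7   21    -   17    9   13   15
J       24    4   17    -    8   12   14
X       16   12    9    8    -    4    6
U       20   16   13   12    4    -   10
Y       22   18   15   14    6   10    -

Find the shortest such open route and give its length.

There are 6! = 720 possible orderings.
Base - C - Z - J - X - U - Y: 27+21+17+8+4+10 = 87
Base - C - Z - J - X - Y - U: 27+21+17+8+6+10 = 89
Base - C - Z - J - U - X - Y: 27+21+17+12+4+6 = 87
Base - C - Z - J - U - Y - X: 27+21+17+12+10+6 = 93
Base - C - Z - J - Y - X - U: 27+21+17+14+6+4 = 89
Base - C - Z - J - Y - U - X: 27+21+17+14+10+4 = 93
Base - C - Z - X - J - U - Y: 27+21+9+8+12+10 = 87
Base - C - Z - X - J - Y - U: 27+21+9+8+14+10 = 89
… (712 more)
Base - Z - X - U - Y - J - C: 7+9+4+10+14+4 = 48  ← best
The minimum is 48.
One shortest path: Base → Z → X → U → Y → J → C.

Minimum one-way distance = 48 m.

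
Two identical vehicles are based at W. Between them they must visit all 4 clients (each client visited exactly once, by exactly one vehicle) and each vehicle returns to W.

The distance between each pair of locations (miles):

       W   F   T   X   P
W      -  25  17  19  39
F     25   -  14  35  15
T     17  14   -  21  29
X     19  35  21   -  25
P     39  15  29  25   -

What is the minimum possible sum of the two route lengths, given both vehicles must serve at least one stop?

118 miles — the smallest possible combined total.

Try each way of splitting the stops between the two vehicles (each non-empty) and, for each split, find the best tour for each vehicle:
  {F} + {T, X, P}: 50 + 90 = 140
  {T} + {F, X, P}: 34 + 84 = 118
  {F, T} + {X, P}: 56 + 83 = 139
  {X} + {F, T, P}: 38 + 85 = 123
  {F, X} + {T, P}: 79 + 85 = 164
  {T, X} + {F, P}: 57 + 79 = 136
  … (7 splits in total)
Best: vehicle 1 W → T → W = 34; vehicle 2 W → F → P → X → W = 84; combined 118.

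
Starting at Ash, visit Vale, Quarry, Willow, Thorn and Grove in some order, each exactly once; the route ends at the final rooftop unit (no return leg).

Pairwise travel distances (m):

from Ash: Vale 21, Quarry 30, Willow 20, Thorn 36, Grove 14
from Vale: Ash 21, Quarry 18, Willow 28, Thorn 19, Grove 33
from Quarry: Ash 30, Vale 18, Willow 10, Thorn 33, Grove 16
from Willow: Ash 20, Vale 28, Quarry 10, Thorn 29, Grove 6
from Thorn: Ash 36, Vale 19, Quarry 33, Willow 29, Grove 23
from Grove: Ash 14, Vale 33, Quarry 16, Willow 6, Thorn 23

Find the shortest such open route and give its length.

There are 5! = 120 possible orderings.
Ash - Vale - Quarry - Willow - Thorn - Grove: 21+18+10+29+23 = 101
Ash - Vale - Quarry - Willow - Grove - Thorn: 21+18+10+6+23 = 78
Ash - Vale - Quarry - Thorn - Willow - Grove: 21+18+33+29+6 = 107
Ash - Vale - Quarry - Thorn - Grove - Willow: 21+18+33+23+6 = 101
Ash - Vale - Quarry - Grove - Willow - Thorn: 21+18+16+6+29 = 90
Ash - Vale - Quarry - Grove - Thorn - Willow: 21+18+16+23+29 = 107
Ash - Vale - Willow - Quarry - Thorn - Grove: 21+28+10+33+23 = 115
Ash - Vale - Willow - Quarry - Grove - Thorn: 21+28+10+16+23 = 98
Ash - Vale - Willow - Thorn - Quarry - Grove: 21+28+29+33+16 = 127
Ash - Vale - Willow - Thorn - Grove - Quarry: 21+28+29+23+16 = 117
Ash - Vale - Willow - Grove - Quarry - Thorn: 21+28+6+16+33 = 104
Ash - Vale - Willow - Grove - Thorn - Quarry: 21+28+6+23+33 = 111
Ash - Vale - Thorn - Quarry - Willow - Grove: 21+19+33+10+6 = 89
Ash - Vale - Thorn - Quarry - Grove - Willow: 21+19+33+16+6 = 95
… (106 more)
Ash - Grove - Willow - Quarry - Vale - Thorn: 14+6+10+18+19 = 67  ← best
The minimum is 67.
One shortest path: Ash → Grove → Willow → Quarry → Vale → Thorn.

Minimum one-way distance = 67 m.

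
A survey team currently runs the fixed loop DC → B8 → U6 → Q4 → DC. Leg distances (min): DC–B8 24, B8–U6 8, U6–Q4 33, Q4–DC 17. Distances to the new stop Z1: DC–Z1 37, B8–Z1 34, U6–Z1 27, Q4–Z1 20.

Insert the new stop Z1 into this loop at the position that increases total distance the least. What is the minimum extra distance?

+14 min — insert Z1 between U6 and Q4.

Insertion cost between consecutive stops i–j is d(i,Z1) + d(Z1,j) − d(i,j):
  between DC and B8: 37 + 34 − 24 = 47
  between B8 and U6: 34 + 27 − 8 = 53
  between U6 and Q4: 27 + 20 − 33 = 14
  between Q4 and DC: 20 + 37 − 17 = 40
Cheapest insertion is between U6 and Q4, adding 14.
New total = 82 + 14 = 96.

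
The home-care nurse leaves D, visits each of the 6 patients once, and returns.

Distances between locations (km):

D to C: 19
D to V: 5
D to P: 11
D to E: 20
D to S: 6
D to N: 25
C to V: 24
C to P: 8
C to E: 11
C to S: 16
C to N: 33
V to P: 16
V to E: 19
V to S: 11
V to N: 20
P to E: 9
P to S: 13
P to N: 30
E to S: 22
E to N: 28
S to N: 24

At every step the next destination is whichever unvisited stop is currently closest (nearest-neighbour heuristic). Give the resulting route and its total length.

D → [V:5 / S:6 / P:11 / C:19 / E:20 / N:25] → V (5)
V → [S:11 / P:16 / E:19 / N:20 / C:24] → S (11)
S → [P:13 / C:16 / E:22 / N:24] → P (13)
P → [C:8 / E:9 / N:30] → C (8)
C → [E:11 / N:33] → E (11)
E → [N:28] → N (28)
Return N→D: 25.
Total = 5 + 11 + 13 + 8 + 11 + 28 + 25 = 101.

101 km along D → V → S → P → C → E → N → D.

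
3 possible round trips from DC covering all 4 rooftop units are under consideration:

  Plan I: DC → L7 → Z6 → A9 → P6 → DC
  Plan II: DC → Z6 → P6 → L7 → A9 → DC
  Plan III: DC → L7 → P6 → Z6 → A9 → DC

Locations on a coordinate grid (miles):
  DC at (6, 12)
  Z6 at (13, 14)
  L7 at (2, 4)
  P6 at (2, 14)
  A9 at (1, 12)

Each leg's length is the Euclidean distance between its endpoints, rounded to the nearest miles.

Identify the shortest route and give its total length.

Plan I: 9 + 15 + 12 + 2 + 4 = 42
Plan II: 7 + 11 + 10 + 8 + 5 = 41
Plan III: 9 + 10 + 11 + 12 + 5 = 47

41 miles — Plan II is the shortest.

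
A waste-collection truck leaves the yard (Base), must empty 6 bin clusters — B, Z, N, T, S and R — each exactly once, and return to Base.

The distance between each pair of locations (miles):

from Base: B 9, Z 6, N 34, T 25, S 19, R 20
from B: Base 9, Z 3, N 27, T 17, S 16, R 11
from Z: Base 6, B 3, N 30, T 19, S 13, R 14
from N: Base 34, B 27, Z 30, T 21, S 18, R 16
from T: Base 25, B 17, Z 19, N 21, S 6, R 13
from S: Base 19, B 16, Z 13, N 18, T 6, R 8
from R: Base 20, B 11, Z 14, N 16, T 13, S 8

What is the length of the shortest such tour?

82 miles — the shortest possible round trip.

Base → B → Z → N → T → S → R → Base: 9+3+30+21+6+8+20 = 97
Base → B → Z → N → T → R → S → Base: 9+3+30+21+13+8+19 = 103
Base → B → Z → N → S → T → R → Base: 9+3+30+18+6+13+20 = 99
Base → B → Z → N → S → R → T → Base: 9+3+30+18+8+13+25 = 106
Base → B → Z → N → R → T → S → Base: 9+3+30+16+13+6+19 = 96
Base → B → Z → N → R → S → T → Base: 9+3+30+16+8+6+25 = 97
Base → B → Z → T → N → S → R → Base: 9+3+19+21+18+8+20 = 98
Base → B → Z → T → N → R → S → Base: 9+3+19+21+16+8+19 = 95
… (352 more)
Base → B → R → N → T → S → Z → Base: 9+11+16+21+6+13+6 = 82  ← best
The minimum is 82.
One optimal route: Base → B → R → N → T → S → Z → Base (or its reverse).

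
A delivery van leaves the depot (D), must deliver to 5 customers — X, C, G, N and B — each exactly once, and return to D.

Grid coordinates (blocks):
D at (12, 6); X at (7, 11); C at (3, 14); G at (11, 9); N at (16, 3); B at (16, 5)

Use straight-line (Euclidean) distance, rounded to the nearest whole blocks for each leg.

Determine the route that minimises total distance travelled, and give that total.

34 blocks — the shortest possible round trip.

With 5 stops there are 5!/2 = 60 distinct round trips (a route and its reverse cost the same).
D - X - C - G - N - B - D: 7+5+9+8+2+4 = 35
D - X - C - G - B - N - D: 7+5+9+6+2+5 = 34
D - X - C - N - G - B - D: 7+5+17+8+6+4 = 47
D - X - C - N - B - G - D: 7+5+17+2+6+3 = 40
D - X - C - B - G - N - D: 7+5+16+6+8+5 = 47
D - X - C - B - N - G - D: 7+5+16+2+8+3 = 41
D - X - G - C - N - B - D: 7+4+9+17+2+4 = 43
D - X - G - C - B - N - D: 7+4+9+16+2+5 = 43
D - X - G - N - C - B - D: 7+4+8+17+16+4 = 56
D - X - G - N - B - C - D: 7+4+8+2+16+12 = 49
D - X - G - B - C - N - D: 7+4+6+16+17+5 = 55
D - X - G - B - N - C - D: 7+4+6+2+17+12 = 48
D - X - N - C - G - B - D: 7+12+17+9+6+4 = 55
D - X - N - C - B - G - D: 7+12+17+16+6+3 = 61
… (46 more)
The minimum is 34.
One optimal route: D → X → C → G → B → N → D (or its reverse).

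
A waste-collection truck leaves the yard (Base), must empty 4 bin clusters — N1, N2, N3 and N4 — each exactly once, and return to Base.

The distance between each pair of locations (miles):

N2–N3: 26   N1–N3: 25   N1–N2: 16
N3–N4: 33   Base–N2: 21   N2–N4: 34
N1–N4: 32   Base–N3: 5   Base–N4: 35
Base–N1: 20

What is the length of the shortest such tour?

Shortest round trip = 107 miles.

There are 12 distinct closed tours to check (reversals are equivalent).
Base-N1-N2-N3-N4-Base: 20+16+26+33+35 = 130
Base-N1-N2-N4-N3-Base: 20+16+34+33+5 = 108
Base-N1-N3-N2-N4-Base: 20+25+26+34+35 = 140
Base-N1-N3-N4-N2-Base: 20+25+33+34+21 = 133
Base-N1-N4-N2-N3-Base: 20+32+34+26+5 = 117
Base-N1-N4-N3-N2-Base: 20+32+33+26+21 = 132
Base-N2-N1-N3-N4-Base: 21+16+25+33+35 = 130
Base-N2-N1-N4-N3-Base: 21+16+32+33+5 = 107
Base-N2-N3-N1-N4-Base: 21+26+25+32+35 = 139
Base-N2-N4-N1-N3-Base: 21+34+32+25+5 = 117
Base-N3-N1-N2-N4-Base: 5+25+16+34+35 = 115
Base-N3-N2-N1-N4-Base: 5+26+16+32+35 = 114
The minimum is 107.
One optimal route: Base → N2 → N1 → N4 → N3 → Base (or its reverse).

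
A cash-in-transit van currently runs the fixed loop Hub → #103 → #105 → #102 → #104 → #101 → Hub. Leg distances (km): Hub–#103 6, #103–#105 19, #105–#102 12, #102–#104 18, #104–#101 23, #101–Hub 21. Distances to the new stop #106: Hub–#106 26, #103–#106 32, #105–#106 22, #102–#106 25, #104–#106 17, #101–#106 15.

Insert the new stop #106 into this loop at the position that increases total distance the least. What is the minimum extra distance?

Minimum extra distance: 9 km, inserting #106 between #104 and #101.

Insertion cost between consecutive stops i–j is d(i,#106) + d(#106,j) − d(i,j):
  between Hub and #103: 26 + 32 − 6 = 52
  between #103 and #105: 32 + 22 − 19 = 35
  between #105 and #102: 22 + 25 − 12 = 35
  between #102 and #104: 25 + 17 − 18 = 24
  between #104 and #101: 17 + 15 − 23 = 9
  between #101 and Hub: 15 + 26 − 21 = 20
Cheapest insertion is between #104 and #101, adding 9.
New total = 99 + 9 = 108.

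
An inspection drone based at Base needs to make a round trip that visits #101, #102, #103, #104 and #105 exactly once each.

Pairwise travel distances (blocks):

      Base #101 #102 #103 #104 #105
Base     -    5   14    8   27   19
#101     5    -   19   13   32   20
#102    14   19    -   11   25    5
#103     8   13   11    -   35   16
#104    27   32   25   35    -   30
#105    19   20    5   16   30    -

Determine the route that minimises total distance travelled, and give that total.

With 5 stops there are 5!/2 = 60 distinct round trips (a route and its reverse cost the same).
Base - #101 - #102 - #103 - #104 - #105 - Base: 5+19+11+35+30+19 = 119
Base - #101 - #102 - #103 - #105 - #104 - Base: 5+19+11+16+30+27 = 108
Base - #101 - #102 - #104 - #103 - #105 - Base: 5+19+25+35+16+19 = 119
Base - #101 - #102 - #104 - #105 - #103 - Base: 5+19+25+30+16+8 = 103
Base - #101 - #102 - #105 - #103 - #104 - Base: 5+19+5+16+35+27 = 107
Base - #101 - #102 - #105 - #104 - #103 - Base: 5+19+5+30+35+8 = 102
Base - #101 - #103 - #102 - #104 - #105 - Base: 5+13+11+25+30+19 = 103
Base - #101 - #103 - #102 - #105 - #104 - Base: 5+13+11+5+30+27 = 91
Base - #101 - #103 - #104 - #102 - #105 - Base: 5+13+35+25+5+19 = 102
Base - #101 - #103 - #104 - #105 - #102 - Base: 5+13+35+30+5+14 = 102
Base - #101 - #103 - #105 - #102 - #104 - Base: 5+13+16+5+25+27 = 91
Base - #101 - #103 - #105 - #104 - #102 - Base: 5+13+16+30+25+14 = 103
Base - #101 - #104 - #102 - #103 - #105 - Base: 5+32+25+11+16+19 = 108
Base - #101 - #104 - #102 - #105 - #103 - Base: 5+32+25+5+16+8 = 91
… (46 more)
The minimum is 91.
One optimal route: Base → #101 → #103 → #102 → #105 → #104 → Base (or its reverse).

Shortest round trip = 91 blocks.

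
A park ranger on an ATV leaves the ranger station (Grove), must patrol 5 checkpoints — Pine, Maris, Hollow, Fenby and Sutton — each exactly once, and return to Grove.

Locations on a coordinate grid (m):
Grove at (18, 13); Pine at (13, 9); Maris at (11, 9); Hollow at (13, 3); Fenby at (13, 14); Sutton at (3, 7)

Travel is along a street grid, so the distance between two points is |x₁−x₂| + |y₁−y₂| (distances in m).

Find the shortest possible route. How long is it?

Minimum total distance: 52 m.

Grove → Pine → Maris → Hollow → Fenby → Sutton → Grove: 9+2+8+11+17+21 = 68
Grove → Pine → Maris → Hollow → Sutton → Fenby → Grove: 9+2+8+14+17+6 = 56
Grove → Pine → Maris → Fenby → Hollow → Sutton → Grove: 9+2+7+11+14+21 = 64
Grove → Pine → Maris → Fenby → Sutton → Hollow → Grove: 9+2+7+17+14+15 = 64
Grove → Pine → Maris → Sutton → Hollow → Fenby → Grove: 9+2+10+14+11+6 = 52
Grove → Pine → Maris → Sutton → Fenby → Hollow → Grove: 9+2+10+17+11+15 = 64
Grove → Pine → Hollow → Maris → Fenby → Sutton → Grove: 9+6+8+7+17+21 = 68
Grove → Pine → Hollow → Maris → Sutton → Fenby → Grove: 9+6+8+10+17+6 = 56
Grove → Pine → Hollow → Fenby → Maris → Sutton → Grove: 9+6+11+7+10+21 = 64
Grove → Pine → Hollow → Fenby → Sutton → Maris → Grove: 9+6+11+17+10+11 = 64
Grove → Pine → Hollow → Sutton → Maris → Fenby → Grove: 9+6+14+10+7+6 = 52
Grove → Pine → Hollow → Sutton → Fenby → Maris → Grove: 9+6+14+17+7+11 = 64
Grove → Pine → Fenby → Maris → Hollow → Sutton → Grove: 9+5+7+8+14+21 = 64
Grove → Pine → Fenby → Maris → Sutton → Hollow → Grove: 9+5+7+10+14+15 = 60
… (46 more)
The minimum is 52.
One optimal route: Grove → Pine → Maris → Sutton → Hollow → Fenby → Grove (or its reverse).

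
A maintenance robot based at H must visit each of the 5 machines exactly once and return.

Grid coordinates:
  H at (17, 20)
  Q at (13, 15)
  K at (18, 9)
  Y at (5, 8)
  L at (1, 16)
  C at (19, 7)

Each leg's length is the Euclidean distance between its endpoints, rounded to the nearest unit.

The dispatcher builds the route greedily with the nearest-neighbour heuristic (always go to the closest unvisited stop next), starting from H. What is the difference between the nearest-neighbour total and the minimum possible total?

The nearest-neighbour route is 1 longer than optimal.

From H: Q=6, K=11, C=13, L=16, Y=17 → choose Q (6).
From Q: K=8, C=10, Y=11, L=12 → choose K (8).
From K: C=2, Y=13, L=18 → choose C (2).
From C: Y=14, L=20 → choose Y (14).
From Y: L=9 → choose L (9).
NN route H → Q → K → C → Y → L → H costs 55.
Optimal: H → Q → L → Y → C → K → H costs 54 (by enumerating all 60 distinct tours).
Excess = 55 − 54 = 1.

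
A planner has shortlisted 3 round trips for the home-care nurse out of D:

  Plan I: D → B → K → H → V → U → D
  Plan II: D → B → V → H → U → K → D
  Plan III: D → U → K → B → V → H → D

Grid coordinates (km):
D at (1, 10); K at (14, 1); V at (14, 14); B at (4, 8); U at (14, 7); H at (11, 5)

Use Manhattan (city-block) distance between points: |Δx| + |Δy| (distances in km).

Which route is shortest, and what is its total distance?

Shortest is Plan I, total 64 km.

Plan I: 5 + 17 + 7 + 12 + 7 + 16 = 64
Plan II: 5 + 16 + 12 + 5 + 6 + 22 = 66
Plan III: 16 + 6 + 17 + 16 + 12 + 15 = 82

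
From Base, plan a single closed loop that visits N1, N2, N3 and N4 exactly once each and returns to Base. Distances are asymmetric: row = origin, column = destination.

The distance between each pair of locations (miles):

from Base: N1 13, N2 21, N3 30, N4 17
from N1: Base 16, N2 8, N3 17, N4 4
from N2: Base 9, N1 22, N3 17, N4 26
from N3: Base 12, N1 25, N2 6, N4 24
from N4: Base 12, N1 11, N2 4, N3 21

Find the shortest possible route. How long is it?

Shortest round trip = 50 miles.

Base-N1-N2-N3-N4-Base: 13+8+17+24+12 = 74
Base-N1-N2-N4-N3-Base: 13+8+26+21+12 = 80
Base-N1-N3-N2-N4-Base: 13+17+6+26+12 = 74
Base-N1-N3-N4-N2-Base: 13+17+24+4+9 = 67
Base-N1-N4-N2-N3-Base: 13+4+4+17+12 = 50
Base-N1-N4-N3-N2-Base: 13+4+21+6+9 = 53
Base-N2-N1-N3-N4-Base: 21+22+17+24+12 = 96
Base-N2-N1-N4-N3-Base: 21+22+4+21+12 = 80
Base-N2-N3-N1-N4-Base: 21+17+25+4+12 = 79
Base-N2-N3-N4-N1-Base: 21+17+24+11+16 = 89
Base-N2-N4-N1-N3-Base: 21+26+11+17+12 = 87
Base-N2-N4-N3-N1-Base: 21+26+21+25+16 = 109
Base-N3-N1-N2-N4-Base: 30+25+8+26+12 = 101
Base-N3-N1-N4-N2-Base: 30+25+4+4+9 = 72
… (10 more)
The minimum is 50.
One optimal route: Base → N1 → N4 → N2 → N3 → Base.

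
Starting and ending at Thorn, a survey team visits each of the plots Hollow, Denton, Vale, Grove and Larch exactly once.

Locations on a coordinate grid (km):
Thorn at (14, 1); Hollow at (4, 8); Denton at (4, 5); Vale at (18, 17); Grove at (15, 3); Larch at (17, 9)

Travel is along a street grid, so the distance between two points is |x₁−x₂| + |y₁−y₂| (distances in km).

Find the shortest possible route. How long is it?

With 5 stops there are 5!/2 = 60 distinct round trips (a route and its reverse cost the same).
Thorn - Hollow - Denton - Vale - Grove - Larch - Thorn: 17+3+26+17+8+11 = 82
Thorn - Hollow - Denton - Vale - Larch - Grove - Thorn: 17+3+26+9+8+3 = 66
Thorn - Hollow - Denton - Grove - Vale - Larch - Thorn: 17+3+13+17+9+11 = 70
Thorn - Hollow - Denton - Grove - Larch - Vale - Thorn: 17+3+13+8+9+20 = 70
Thorn - Hollow - Denton - Larch - Vale - Grove - Thorn: 17+3+17+9+17+3 = 66
Thorn - Hollow - Denton - Larch - Grove - Vale - Thorn: 17+3+17+8+17+20 = 82
Thorn - Hollow - Vale - Denton - Grove - Larch - Thorn: 17+23+26+13+8+11 = 98
Thorn - Hollow - Vale - Denton - Larch - Grove - Thorn: 17+23+26+17+8+3 = 94
Thorn - Hollow - Vale - Grove - Denton - Larch - Thorn: 17+23+17+13+17+11 = 98
Thorn - Hollow - Vale - Grove - Larch - Denton - Thorn: 17+23+17+8+17+14 = 96
Thorn - Hollow - Vale - Larch - Denton - Grove - Thorn: 17+23+9+17+13+3 = 82
Thorn - Hollow - Vale - Larch - Grove - Denton - Thorn: 17+23+9+8+13+14 = 84
Thorn - Hollow - Grove - Denton - Vale - Larch - Thorn: 17+16+13+26+9+11 = 92
Thorn - Hollow - Grove - Denton - Larch - Vale - Thorn: 17+16+13+17+9+20 = 92
… (46 more)
Thorn - Denton - Hollow - Vale - Larch - Grove - Thorn: 14+3+23+9+8+3 = 60  ← best
The minimum is 60.
One optimal route: Thorn → Denton → Hollow → Vale → Larch → Grove → Thorn (or its reverse).

60 km — the shortest possible round trip.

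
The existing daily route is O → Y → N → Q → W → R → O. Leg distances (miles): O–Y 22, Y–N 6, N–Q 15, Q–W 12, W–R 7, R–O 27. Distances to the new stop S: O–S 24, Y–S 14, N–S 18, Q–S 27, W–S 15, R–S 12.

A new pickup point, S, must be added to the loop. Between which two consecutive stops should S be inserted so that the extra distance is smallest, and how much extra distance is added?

Insertion cost between consecutive stops i–j is d(i,S) + d(S,j) − d(i,j):
  between O and Y: 24 + 14 − 22 = 16
  between Y and N: 14 + 18 − 6 = 26
  between N and Q: 18 + 27 − 15 = 30
  between Q and W: 27 + 15 − 12 = 30
  between W and R: 15 + 12 − 7 = 20
  between R and O: 12 + 24 − 27 = 9
Cheapest insertion is between R and O, adding 9.
New total = 89 + 9 = 98.

+9 miles — insert S between R and O.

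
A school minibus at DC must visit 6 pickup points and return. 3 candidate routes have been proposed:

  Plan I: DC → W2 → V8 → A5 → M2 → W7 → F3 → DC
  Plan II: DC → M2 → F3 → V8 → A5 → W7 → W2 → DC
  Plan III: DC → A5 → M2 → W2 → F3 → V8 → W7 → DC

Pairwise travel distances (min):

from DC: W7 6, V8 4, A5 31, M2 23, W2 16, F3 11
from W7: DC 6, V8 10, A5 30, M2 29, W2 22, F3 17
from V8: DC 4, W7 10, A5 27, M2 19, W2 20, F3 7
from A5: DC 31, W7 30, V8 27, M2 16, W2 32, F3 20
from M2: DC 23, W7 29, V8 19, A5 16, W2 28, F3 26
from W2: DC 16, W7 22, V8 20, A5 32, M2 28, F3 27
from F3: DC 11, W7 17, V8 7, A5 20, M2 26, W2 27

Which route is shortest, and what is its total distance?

Plan I: 16 + 20 + 27 + 16 + 29 + 17 + 11 = 136
Plan II: 23 + 26 + 7 + 27 + 30 + 22 + 16 = 151
Plan III: 31 + 16 + 28 + 27 + 7 + 10 + 6 = 125

Shortest is Plan III, total 125 min.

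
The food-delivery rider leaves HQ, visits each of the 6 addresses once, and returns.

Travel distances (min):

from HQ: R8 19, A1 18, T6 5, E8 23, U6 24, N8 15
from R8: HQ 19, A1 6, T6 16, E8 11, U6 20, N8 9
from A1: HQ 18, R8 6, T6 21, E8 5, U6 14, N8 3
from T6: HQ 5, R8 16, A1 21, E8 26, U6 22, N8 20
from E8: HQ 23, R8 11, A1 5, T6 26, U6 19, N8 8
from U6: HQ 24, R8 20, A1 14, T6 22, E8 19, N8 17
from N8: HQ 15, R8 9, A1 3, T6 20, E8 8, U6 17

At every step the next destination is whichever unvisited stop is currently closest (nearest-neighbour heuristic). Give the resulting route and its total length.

At HQ the remaining stops are T6 5, N8 15, A1 18, R8 19, E8 23, U6 24; go to T6.
At T6 the remaining stops are R8 16, N8 20, A1 21, U6 22, E8 26; go to R8.
At R8 the remaining stops are A1 6, N8 9, E8 11, U6 20; go to A1.
At A1 the remaining stops are N8 3, E8 5, U6 14; go to N8.
At N8 the remaining stops are E8 8, U6 17; go to E8.
At E8 the remaining stops are U6 19; go to U6.
Return U6→HQ: 24.
Total = 5 + 16 + 6 + 3 + 8 + 19 + 24 = 81.

Nearest-neighbour total = 81 min; route HQ → T6 → R8 → A1 → N8 → E8 → U6 → HQ.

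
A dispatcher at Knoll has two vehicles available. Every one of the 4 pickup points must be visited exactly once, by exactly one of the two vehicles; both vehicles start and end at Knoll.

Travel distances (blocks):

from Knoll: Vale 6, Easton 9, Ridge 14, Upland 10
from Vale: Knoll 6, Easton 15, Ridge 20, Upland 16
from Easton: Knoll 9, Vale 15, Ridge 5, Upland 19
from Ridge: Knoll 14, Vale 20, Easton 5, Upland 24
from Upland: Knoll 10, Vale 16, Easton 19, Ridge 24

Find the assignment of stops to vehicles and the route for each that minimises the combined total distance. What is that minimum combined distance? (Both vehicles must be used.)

60 blocks — the smallest possible combined total.

Check every non-empty split of the stops between the two vehicles; for each half take its own optimal tour:
  {Vale} + {Easton, Ridge, Upland}: 12 + 48 = 60
  {Easton} + {Vale, Ridge, Upland}: 18 + 60 = 78
  {Vale, Easton} + {Ridge, Upland}: 30 + 48 = 78
  {Ridge} + {Vale, Easton, Upland}: 28 + 50 = 78
  {Vale, Ridge} + {Easton, Upland}: 40 + 38 = 78
  {Easton, Ridge} + {Vale, Upland}: 28 + 32 = 60
  … (7 splits in total)
Best: vehicle 1 Knoll → Vale → Knoll = 12; vehicle 2 Knoll → Easton → Ridge → Upland → Knoll = 48; combined 60.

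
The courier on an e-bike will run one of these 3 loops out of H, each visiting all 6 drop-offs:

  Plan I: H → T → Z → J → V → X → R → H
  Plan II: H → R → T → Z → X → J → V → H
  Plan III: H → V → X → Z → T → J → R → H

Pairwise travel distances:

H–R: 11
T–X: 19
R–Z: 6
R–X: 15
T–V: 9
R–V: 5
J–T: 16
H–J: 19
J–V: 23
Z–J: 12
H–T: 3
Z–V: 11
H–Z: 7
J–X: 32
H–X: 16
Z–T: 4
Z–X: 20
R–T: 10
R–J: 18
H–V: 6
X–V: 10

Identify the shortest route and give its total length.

78 — Plan I is the shortest.

Plan I: 3 + 4 + 12 + 23 + 10 + 15 + 11 = 78
Plan II: 11 + 10 + 4 + 20 + 32 + 23 + 6 = 106
Plan III: 6 + 10 + 20 + 4 + 16 + 18 + 11 = 85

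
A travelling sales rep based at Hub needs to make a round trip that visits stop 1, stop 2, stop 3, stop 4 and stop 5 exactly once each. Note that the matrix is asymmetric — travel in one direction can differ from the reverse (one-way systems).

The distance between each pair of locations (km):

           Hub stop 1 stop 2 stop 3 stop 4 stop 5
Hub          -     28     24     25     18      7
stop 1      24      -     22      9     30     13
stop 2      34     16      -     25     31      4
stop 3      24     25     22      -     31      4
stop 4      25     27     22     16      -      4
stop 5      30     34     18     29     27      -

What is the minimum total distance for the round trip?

Hub → stop 1 → stop 2 → stop 3 → stop 4 → stop 5 → Hub: 28+22+25+31+4+30 = 140
Hub → stop 1 → stop 2 → stop 3 → stop 5 → stop 4 → Hub: 28+22+25+4+27+25 = 131
Hub → stop 1 → stop 2 → stop 4 → stop 3 → stop 5 → Hub: 28+22+31+16+4+30 = 131
Hub → stop 1 → stop 2 → stop 4 → stop 5 → stop 3 → Hub: 28+22+31+4+29+24 = 138
Hub → stop 1 → stop 2 → stop 5 → stop 3 → stop 4 → Hub: 28+22+4+29+31+25 = 139
Hub → stop 1 → stop 2 → stop 5 → stop 4 → stop 3 → Hub: 28+22+4+27+16+24 = 121
Hub → stop 1 → stop 3 → stop 2 → stop 4 → stop 5 → Hub: 28+9+22+31+4+30 = 124
Hub → stop 1 → stop 3 → stop 2 → stop 5 → stop 4 → Hub: 28+9+22+4+27+25 = 115
Hub → stop 1 → stop 3 → stop 4 → stop 2 → stop 5 → Hub: 28+9+31+22+4+30 = 124
Hub → stop 1 → stop 3 → stop 4 → stop 5 → stop 2 → Hub: 28+9+31+4+18+34 = 124
Hub → stop 1 → stop 3 → stop 5 → stop 2 → stop 4 → Hub: 28+9+4+18+31+25 = 115
Hub → stop 1 → stop 3 → stop 5 → stop 4 → stop 2 → Hub: 28+9+4+27+22+34 = 124
Hub → stop 1 → stop 4 → stop 2 → stop 3 → stop 5 → Hub: 28+30+22+25+4+30 = 139
Hub → stop 1 → stop 4 → stop 2 → stop 5 → stop 3 → Hub: 28+30+22+4+29+24 = 137
… (106 more)
Hub → stop 4 → stop 5 → stop 2 → stop 1 → stop 3 → Hub: 18+4+18+16+9+24 = 89  ← best
The minimum is 89.
One optimal route: Hub → stop 4 → stop 5 → stop 2 → stop 1 → stop 3 → Hub.

Minimum total distance: 89 km.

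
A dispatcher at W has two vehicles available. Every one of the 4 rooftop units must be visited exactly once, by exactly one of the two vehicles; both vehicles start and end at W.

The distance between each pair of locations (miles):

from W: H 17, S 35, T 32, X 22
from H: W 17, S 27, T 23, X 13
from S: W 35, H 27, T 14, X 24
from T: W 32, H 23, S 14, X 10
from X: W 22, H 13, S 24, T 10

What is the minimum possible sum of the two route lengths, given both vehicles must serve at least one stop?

Minimum combined distance: 115 miles.

Try each way of splitting the stops between the two vehicles (each non-empty) and, for each split, find the best tour for each vehicle:
  {H} + {S, T, X}: 34 + 81 = 115
  {S} + {H, T, X}: 70 + 72 = 142
  {H, S} + {T, X}: 79 + 64 = 143
  {T} + {H, S, X}: 64 + 89 = 153
  {H, T} + {S, X}: 72 + 81 = 153
  {S, T} + {H, X}: 81 + 52 = 133
  … (7 splits in total)
Best: vehicle 1 W → H → W = 34; vehicle 2 W → S → T → X → W = 81; combined 115.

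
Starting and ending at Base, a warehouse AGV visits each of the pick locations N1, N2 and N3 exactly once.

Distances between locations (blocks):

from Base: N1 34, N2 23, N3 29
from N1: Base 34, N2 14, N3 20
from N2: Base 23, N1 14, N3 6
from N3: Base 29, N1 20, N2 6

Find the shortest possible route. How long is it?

Shortest round trip = 83 blocks.

There are 3 distinct closed tours to check (reversals are equivalent).
Base-N1-N2-N3-Base: 34+14+6+29 = 83
Base-N1-N3-N2-Base: 34+20+6+23 = 83
Base-N2-N1-N3-Base: 23+14+20+29 = 86
The minimum is 83.
One optimal route: Base → N1 → N2 → N3 → Base (or its reverse).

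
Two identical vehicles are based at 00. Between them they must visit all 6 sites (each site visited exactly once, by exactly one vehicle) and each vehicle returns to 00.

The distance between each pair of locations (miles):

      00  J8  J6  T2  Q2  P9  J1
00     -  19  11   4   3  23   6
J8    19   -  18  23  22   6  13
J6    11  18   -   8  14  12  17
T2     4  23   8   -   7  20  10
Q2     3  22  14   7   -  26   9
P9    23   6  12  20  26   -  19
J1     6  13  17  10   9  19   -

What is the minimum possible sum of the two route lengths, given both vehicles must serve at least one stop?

55 miles — the smallest possible combined total.

There are 2^5 − 1 = 31 ways to divide the 6 stops into two non-empty groups. For each, the best each vehicle can do is its own shortest tour through its group:
  {J8} + {J6, T2, Q2, P9, J1}: 38 + 55 = 93
  {J6} + {J8, T2, Q2, P9, J1}: 22 + 55 = 77
  {J8, J6} + {T2, Q2, P9, J1}: 48 + 55 = 103
  {T2} + {J8, J6, Q2, P9, J1}: 8 + 54 = 62
  {J8, T2} + {J6, Q2, P9, J1}: 46 + 54 = 100
  {J6, T2} + {J8, Q2, P9, J1}: 23 + 54 = 77
  … (31 splits in total)
  {Q2} + {J8, J6, T2, P9, J1}: 6 + 49 = 55  ← best
Best: vehicle 1 00 → Q2 → 00 = 6; vehicle 2 00 → T2 → J6 → P9 → J8 → J1 → 00 = 49; combined 55.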